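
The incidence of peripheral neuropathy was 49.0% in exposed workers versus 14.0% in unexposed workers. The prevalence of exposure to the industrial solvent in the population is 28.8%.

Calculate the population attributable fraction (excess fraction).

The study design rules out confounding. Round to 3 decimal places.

p₁ = 0.49, p₀ = 0.14.
Overall risk P(Y=1) = π·p₁ + (1−π)·p₀ = 0.288×0.49 + 0.712×0.14 = 0.2408.
Under exogeneity, PAF = [P(Y=1) − p₀] / P(Y=1).
PAF = (0.2408 − 0.14) / 0.2408 ≈ 0.4186

PAF ≈ 0.419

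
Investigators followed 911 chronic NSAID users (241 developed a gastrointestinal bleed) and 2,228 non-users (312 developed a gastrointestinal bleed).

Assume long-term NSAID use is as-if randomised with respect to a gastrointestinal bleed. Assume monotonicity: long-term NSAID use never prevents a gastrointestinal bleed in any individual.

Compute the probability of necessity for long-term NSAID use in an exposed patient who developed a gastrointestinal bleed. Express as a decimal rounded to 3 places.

PN ≈ 0.471

p₁ = P(outcome | exposed) = 241/911 = 0.26454
p₀ = P(outcome | unexposed) = 312/2228 = 0.14004
Under exogeneity and monotonicity, PN = (p₁ − p₀) / p₁.
PN = (0.26454 − 0.14004) / 0.26454 = 0.12451 / 0.26454 ≈ 0.4707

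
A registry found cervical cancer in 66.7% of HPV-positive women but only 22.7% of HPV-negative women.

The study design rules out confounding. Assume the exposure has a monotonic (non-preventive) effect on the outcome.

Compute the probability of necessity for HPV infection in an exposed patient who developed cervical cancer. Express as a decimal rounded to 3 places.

p₁ = 0.667, p₀ = 0.227.
Under exogeneity and monotonicity, PN = (p₁ − p₀) / p₁.
PN = (0.667 − 0.227) / 0.667 = 0.44 / 0.667 ≈ 0.6597

PN ≈ 0.660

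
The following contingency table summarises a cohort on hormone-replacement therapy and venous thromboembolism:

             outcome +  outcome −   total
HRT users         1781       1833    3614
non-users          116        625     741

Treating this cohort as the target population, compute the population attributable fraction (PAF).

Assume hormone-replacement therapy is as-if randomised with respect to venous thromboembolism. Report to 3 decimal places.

p₁ = P(outcome | exposed) = 1781/3614 = 0.49281
p₀ = P(outcome | unexposed) = 116/741 = 0.15655
Exposure prevalence π = 3614/4355 = 0.82985; overall risk P(Y=1) = 0.43559.
Under exogeneity, PAF = [P(Y=1) − p₀]/P(Y=1).
PAF = (0.43559 − 0.15655) / 0.43559 ≈ 0.6406

PAF ≈ 0.641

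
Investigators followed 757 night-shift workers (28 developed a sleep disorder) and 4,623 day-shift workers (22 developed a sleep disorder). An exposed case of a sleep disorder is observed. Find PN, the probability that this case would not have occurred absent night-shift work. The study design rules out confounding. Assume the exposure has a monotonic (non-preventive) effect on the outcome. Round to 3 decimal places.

p₁ = P(outcome | exposed) = 28/757 = 0.036988
p₀ = P(outcome | unexposed) = 22/4623 = 0.0047588
Under exogeneity and monotonicity, PN = (p₁ − p₀) / p₁.
PN = (0.036988 − 0.0047588) / 0.036988 = 0.032229 / 0.036988 ≈ 0.8713

PN ≈ 0.871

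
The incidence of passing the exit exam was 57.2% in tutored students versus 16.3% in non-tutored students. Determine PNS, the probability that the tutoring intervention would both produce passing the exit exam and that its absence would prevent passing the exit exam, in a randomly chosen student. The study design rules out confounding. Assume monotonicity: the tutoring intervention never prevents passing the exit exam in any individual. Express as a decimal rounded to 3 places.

PNS ≈ 0.409

p₁ = 0.572, p₀ = 0.163.
Under exogeneity and monotonicity, PNS = p₁ − p₀.
PNS = 0.572 − 0.163 = 0.409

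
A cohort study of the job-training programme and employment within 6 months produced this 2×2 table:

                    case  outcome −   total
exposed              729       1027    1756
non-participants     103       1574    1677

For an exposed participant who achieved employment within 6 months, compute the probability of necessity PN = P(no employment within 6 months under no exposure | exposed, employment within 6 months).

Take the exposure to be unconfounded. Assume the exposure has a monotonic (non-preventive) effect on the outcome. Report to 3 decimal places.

p₁ = P(outcome | exposed) = 729/1756 = 0.41515
p₀ = P(outcome | unexposed) = 103/1677 = 0.061419
Under exogeneity and monotonicity, PN = (p₁ − p₀) / p₁.
PN = (0.41515 − 0.061419) / 0.41515 = 0.35373 / 0.41515 ≈ 0.8521

PN ≈ 0.852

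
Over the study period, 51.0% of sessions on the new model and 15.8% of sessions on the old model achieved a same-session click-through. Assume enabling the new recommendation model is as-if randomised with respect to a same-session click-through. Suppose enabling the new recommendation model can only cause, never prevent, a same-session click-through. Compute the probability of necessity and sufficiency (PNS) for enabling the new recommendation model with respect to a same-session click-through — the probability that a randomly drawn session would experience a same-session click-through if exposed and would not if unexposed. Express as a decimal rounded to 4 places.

PNS ≈ 0.3520

p₁ = 0.51, p₀ = 0.158.
Under exogeneity and monotonicity, PNS = p₁ − p₀.
PNS = 0.51 − 0.158 = 0.352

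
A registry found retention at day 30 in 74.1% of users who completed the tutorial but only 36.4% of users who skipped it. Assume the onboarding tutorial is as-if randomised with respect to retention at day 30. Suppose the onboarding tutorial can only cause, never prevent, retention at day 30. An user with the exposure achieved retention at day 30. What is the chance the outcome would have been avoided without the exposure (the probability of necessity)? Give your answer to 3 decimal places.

PN ≈ 0.509

p₁ = 0.741, p₀ = 0.364.
Under exogeneity and monotonicity, PN = (p₁ − p₀) / p₁.
PN = (0.741 − 0.364) / 0.741 = 0.377 / 0.741 ≈ 0.5088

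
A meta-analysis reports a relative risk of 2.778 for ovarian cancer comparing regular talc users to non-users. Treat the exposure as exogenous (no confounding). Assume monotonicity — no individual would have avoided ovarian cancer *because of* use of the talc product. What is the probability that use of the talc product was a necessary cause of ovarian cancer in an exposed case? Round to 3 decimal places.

Under exogeneity and monotonicity, PN = (RR − 1) / RR = 1 − 1/RR.
PN = (2.778 − 1) / 2.778 = 1.778 / 2.778 ≈ 0.6400

PN ≈ 0.640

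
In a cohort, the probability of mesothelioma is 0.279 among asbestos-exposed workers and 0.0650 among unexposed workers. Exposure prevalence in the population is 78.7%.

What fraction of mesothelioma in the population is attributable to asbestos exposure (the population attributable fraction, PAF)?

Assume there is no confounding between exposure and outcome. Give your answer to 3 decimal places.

PAF ≈ 0.722

Let p₁ = 0.279, p₀ = 0.065.
Overall risk P(Y=1) = π·p₁ + (1−π)·p₀ = 0.787×0.279 + 0.213×0.065 = 0.23342.
Under exogeneity, PAF = [P(Y=1) − p₀] / P(Y=1).
PAF = (0.23342 − 0.065) / 0.23342 ≈ 0.7215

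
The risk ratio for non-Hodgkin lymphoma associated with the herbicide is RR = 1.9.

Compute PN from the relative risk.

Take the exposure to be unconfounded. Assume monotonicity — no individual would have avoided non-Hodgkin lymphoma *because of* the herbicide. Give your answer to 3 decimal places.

Under exogeneity and monotonicity, PN = (RR − 1) / RR = 1 − 1/RR.
PN = (1.9 − 1) / 1.9 = 0.9 / 1.9 ≈ 0.4737

PN ≈ 0.474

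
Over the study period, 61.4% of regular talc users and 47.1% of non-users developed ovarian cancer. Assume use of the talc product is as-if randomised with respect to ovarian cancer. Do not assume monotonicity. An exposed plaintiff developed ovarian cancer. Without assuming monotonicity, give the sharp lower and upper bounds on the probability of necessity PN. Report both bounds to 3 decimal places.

p₁ = 0.614, p₀ = 0.471.
Under exogeneity alone the bounds on PN are max{0,(p₁−p₀)/p₁} ≤ PN ≤ min{1,(1−p₀)/p₁}.
  lower = (p₁ − p₀)/p₁ = 0.143 / 0.614 ≈ 0.2329
  upper = min{1, (1 − p₀)/p₁} = 0.529 / 0.614 ≈ 0.8616

0.233 ≤ PN ≤ 0.862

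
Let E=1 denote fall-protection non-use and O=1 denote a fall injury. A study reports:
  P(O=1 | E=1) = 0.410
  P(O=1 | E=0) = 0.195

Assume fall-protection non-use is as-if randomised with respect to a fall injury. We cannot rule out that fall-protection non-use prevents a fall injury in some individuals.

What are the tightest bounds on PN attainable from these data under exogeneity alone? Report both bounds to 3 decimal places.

0.524 ≤ PN ≤ 1.000

Let p₁ = 0.41, p₀ = 0.195.
Under exogeneity alone the bounds on PN are max{0,(p₁−p₀)/p₁} ≤ PN ≤ min{1,(1−p₀)/p₁}.
  lower = (p₁ − p₀)/p₁ = 0.215 / 0.41 ≈ 0.5244
  upper = min{1, (1 − p₀)/p₁} = 0.805 / 0.41 ≈ 1.9634 → capped at 1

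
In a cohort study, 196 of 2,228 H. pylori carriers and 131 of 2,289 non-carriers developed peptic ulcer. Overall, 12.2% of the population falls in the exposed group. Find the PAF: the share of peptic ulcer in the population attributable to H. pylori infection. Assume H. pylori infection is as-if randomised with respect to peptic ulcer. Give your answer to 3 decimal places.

PAF ≈ 0.062

p₁ = P(outcome | exposed) = 196/2228 = 0.087971
p₀ = P(outcome | unexposed) = 131/2289 = 0.05723
Overall risk P(Y=1) = π·p₁ + (1−π)·p₀ = 0.122×0.087971 + 0.878×0.05723 = 0.060981.
Under exogeneity, PAF = [P(Y=1) − p₀] / P(Y=1).
PAF = (0.060981 − 0.05723) / 0.060981 ≈ 0.0615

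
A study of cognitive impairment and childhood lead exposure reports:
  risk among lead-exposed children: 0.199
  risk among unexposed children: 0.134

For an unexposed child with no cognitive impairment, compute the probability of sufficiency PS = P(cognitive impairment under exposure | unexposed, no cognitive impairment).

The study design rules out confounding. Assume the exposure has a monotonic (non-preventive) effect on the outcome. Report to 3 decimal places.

PS ≈ 0.075

Let p₁ = 0.199, p₀ = 0.134.
Under exogeneity and monotonicity, PS = (p₁ − p₀) / (1 − p₀).
PS = (0.199 − 0.134) / (1 − 0.134) = 0.065 / 0.866 ≈ 0.0751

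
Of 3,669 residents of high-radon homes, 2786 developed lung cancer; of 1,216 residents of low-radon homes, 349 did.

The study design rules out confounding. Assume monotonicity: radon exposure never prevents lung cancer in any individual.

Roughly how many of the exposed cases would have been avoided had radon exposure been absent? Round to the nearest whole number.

about 1733 cases

p₁ = P(outcome | exposed) = 2786/3669 = 0.75933
p₀ = P(outcome | unexposed) = 349/1216 = 0.28701
PN = (p₁ − p₀)/p₁ = (0.75933 − 0.28701) / 0.75933 ≈ 0.62203.
Attributable cases ≈ PN × (exposed cases) = 0.62203 × 2786 ≈ 1732.97.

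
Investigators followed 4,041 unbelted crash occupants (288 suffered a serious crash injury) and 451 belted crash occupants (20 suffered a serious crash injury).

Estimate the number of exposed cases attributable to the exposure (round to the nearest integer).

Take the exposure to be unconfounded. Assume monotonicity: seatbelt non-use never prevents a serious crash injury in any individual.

p₁ = P(outcome | exposed) = 288/4041 = 0.071269
p₀ = P(outcome | unexposed) = 20/451 = 0.044346
PN = (p₁ − p₀)/p₁ = (0.071269 − 0.044346) / 0.071269 ≈ 0.37777.
Attributable cases ≈ PN × (exposed cases) = 0.37777 × 288 ≈ 108.80.

about 109 cases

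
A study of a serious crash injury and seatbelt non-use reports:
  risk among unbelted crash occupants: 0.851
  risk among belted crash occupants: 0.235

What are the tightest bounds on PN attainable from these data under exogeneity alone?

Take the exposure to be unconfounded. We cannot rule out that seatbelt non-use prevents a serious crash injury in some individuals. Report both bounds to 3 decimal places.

Let p₁ = 0.851, p₀ = 0.235.
Under exogeneity alone the bounds on PN are max{0,(p₁−p₀)/p₁} ≤ PN ≤ min{1,(1−p₀)/p₁}.
  lower = (p₁ − p₀)/p₁ = 0.616 / 0.851 ≈ 0.7239
  upper = min{1, (1 − p₀)/p₁} = 0.765 / 0.851 ≈ 0.8989

0.724 ≤ PN ≤ 0.899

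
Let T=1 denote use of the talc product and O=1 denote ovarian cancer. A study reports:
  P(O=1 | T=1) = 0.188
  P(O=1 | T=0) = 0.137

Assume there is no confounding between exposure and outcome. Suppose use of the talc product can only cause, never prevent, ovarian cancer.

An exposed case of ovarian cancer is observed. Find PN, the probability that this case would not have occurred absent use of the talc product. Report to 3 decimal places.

PN ≈ 0.271

Let p₁ = 0.188, p₀ = 0.137.
Under exogeneity and monotonicity, PN = (p₁ − p₀) / p₁.
PN = (0.188 − 0.137) / 0.188 = 0.051 / 0.188 ≈ 0.2713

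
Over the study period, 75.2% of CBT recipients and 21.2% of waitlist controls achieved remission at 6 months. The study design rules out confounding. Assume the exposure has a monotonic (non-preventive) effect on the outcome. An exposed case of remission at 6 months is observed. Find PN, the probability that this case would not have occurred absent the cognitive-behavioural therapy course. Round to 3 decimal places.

PN ≈ 0.718

p₁ = 0.752, p₀ = 0.212.
Under exogeneity and monotonicity, PN = (p₁ − p₀) / p₁.
PN = (0.752 − 0.212) / 0.752 = 0.54 / 0.752 ≈ 0.7181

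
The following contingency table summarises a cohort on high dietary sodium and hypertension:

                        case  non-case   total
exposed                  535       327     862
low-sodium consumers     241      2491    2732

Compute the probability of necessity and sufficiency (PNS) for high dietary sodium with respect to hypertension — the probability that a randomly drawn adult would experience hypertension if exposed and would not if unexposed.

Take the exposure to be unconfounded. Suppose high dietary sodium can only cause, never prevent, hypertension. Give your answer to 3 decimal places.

PNS ≈ 0.532

p₁ = P(outcome | exposed) = 535/862 = 0.62065
p₀ = P(outcome | unexposed) = 241/2732 = 0.088214
Under exogeneity and monotonicity, PNS = p₁ − p₀.
PNS = 0.62065 − 0.088214 = 0.53244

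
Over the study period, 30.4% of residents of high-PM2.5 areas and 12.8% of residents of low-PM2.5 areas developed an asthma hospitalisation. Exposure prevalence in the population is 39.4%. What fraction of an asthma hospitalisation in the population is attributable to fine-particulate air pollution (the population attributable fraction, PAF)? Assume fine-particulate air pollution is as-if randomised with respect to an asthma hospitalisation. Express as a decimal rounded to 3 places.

p₁ = 0.304, p₀ = 0.128.
Overall risk P(Y=1) = π·p₁ + (1−π)·p₀ = 0.394×0.304 + 0.606×0.128 = 0.19734.
Under exogeneity, PAF = [P(Y=1) − p₀] / P(Y=1).
PAF = (0.19734 − 0.128) / 0.19734 ≈ 0.3514

PAF ≈ 0.351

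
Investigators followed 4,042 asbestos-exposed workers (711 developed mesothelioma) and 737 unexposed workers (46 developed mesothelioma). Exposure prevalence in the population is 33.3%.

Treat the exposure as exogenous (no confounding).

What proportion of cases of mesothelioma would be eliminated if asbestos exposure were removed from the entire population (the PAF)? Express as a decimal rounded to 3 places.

PAF ≈ 0.377

p₁ = P(outcome | exposed) = 711/4042 = 0.1759
p₀ = P(outcome | unexposed) = 46/737 = 0.062415
Overall risk P(Y=1) = π·p₁ + (1−π)·p₀ = 0.333×0.1759 + 0.667×0.062415 = 0.10021.
Under exogeneity, PAF = [P(Y=1) − p₀] / P(Y=1).
PAF = (0.10021 − 0.062415) / 0.10021 ≈ 0.3771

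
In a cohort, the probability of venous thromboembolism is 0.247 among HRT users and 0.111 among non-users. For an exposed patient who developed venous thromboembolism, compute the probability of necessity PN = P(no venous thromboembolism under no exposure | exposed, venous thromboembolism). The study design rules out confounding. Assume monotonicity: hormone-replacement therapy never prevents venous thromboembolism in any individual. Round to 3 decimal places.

PN ≈ 0.551

Let p₁ = 0.247, p₀ = 0.111.
Under exogeneity and monotonicity, PN = (p₁ − p₀) / p₁.
PN = (0.247 − 0.111) / 0.247 = 0.136 / 0.247 ≈ 0.5506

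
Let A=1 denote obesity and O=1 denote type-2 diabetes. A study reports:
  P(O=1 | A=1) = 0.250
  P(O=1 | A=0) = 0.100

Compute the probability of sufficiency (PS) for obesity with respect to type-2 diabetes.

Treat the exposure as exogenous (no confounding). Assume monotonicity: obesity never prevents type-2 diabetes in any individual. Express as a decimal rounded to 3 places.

Let p₁ = 0.25, p₀ = 0.1.
Under exogeneity and monotonicity, PS = (p₁ − p₀) / (1 − p₀).
PS = (0.25 − 0.1) / (1 − 0.1) = 0.15 / 0.9 ≈ 0.1667

PS ≈ 0.167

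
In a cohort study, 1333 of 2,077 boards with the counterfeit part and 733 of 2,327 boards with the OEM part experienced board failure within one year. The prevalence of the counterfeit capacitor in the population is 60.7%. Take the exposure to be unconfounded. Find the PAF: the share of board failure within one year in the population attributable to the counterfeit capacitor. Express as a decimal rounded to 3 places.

PAF ≈ 0.386

p₁ = P(outcome | exposed) = 1333/2077 = 0.64179
p₀ = P(outcome | unexposed) = 733/2327 = 0.315
Overall risk P(Y=1) = π·p₁ + (1−π)·p₀ = 0.607×0.64179 + 0.393×0.315 = 0.51336.
Under exogeneity, PAF = [P(Y=1) − p₀] / P(Y=1).
PAF = (0.51336 − 0.315) / 0.51336 ≈ 0.3864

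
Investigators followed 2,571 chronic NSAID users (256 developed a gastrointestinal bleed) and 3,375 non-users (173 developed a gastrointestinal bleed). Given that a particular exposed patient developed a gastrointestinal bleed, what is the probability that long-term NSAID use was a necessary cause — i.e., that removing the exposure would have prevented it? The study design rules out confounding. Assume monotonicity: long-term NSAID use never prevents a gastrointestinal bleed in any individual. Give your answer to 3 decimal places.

PN ≈ 0.485

p₁ = P(outcome | exposed) = 256/2571 = 0.099572
p₀ = P(outcome | unexposed) = 173/3375 = 0.051259
Under exogeneity and monotonicity, PN = (p₁ − p₀) / p₁.
PN = (0.099572 − 0.051259) / 0.099572 = 0.048313 / 0.099572 ≈ 0.4852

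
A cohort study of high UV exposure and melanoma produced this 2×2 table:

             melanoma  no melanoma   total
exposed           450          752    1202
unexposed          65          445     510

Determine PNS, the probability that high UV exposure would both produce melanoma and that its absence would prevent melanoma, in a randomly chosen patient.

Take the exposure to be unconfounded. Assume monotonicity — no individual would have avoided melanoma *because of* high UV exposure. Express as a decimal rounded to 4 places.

PNS ≈ 0.2469

p₁ = P(outcome | exposed) = 450/1202 = 0.37438
p₀ = P(outcome | unexposed) = 65/510 = 0.12745
Under exogeneity and monotonicity, PNS = p₁ − p₀.
PNS = 0.37438 − 0.12745 = 0.24693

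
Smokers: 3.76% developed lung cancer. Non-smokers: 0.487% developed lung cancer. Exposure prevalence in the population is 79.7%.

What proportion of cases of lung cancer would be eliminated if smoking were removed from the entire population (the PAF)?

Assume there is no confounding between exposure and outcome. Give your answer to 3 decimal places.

p₁ = 0.0376, p₀ = 0.00487.
Overall risk P(Y=1) = π·p₁ + (1−π)·p₀ = 0.797×0.0376 + 0.203×0.00487 = 0.030956.
Under exogeneity, PAF = [P(Y=1) − p₀] / P(Y=1).
PAF = (0.030956 − 0.00487) / 0.030956 ≈ 0.8427

PAF ≈ 0.843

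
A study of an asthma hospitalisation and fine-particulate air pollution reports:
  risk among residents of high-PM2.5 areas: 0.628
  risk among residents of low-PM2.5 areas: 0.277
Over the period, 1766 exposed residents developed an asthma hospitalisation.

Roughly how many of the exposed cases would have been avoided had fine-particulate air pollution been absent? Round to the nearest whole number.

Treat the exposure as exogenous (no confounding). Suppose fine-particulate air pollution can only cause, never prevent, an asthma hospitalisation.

Let p₁ = 0.628, p₀ = 0.277.
PN = (p₁ − p₀)/p₁ = (0.628 − 0.277) / 0.628 ≈ 0.55892.
Attributable cases ≈ PN × (exposed cases) = 0.55892 × 1766 ≈ 987.05.

about 987 cases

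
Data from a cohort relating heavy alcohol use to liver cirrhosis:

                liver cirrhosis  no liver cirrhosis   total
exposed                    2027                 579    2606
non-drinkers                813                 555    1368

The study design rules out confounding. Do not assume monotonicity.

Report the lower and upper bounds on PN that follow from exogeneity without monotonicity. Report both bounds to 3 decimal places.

p₁ = P(outcome | exposed) = 2027/2606 = 0.77782
p₀ = P(outcome | unexposed) = 813/1368 = 0.5943
Under exogeneity alone the bounds on PN are max{0,(p₁−p₀)/p₁} ≤ PN ≤ min{1,(1−p₀)/p₁}.
  lower = (p₁ − p₀)/p₁ = 0.18352 / 0.77782 ≈ 0.2359
  upper = min{1, (1 − p₀)/p₁} = 0.4057 / 0.77782 ≈ 0.5216

0.236 ≤ PN ≤ 0.522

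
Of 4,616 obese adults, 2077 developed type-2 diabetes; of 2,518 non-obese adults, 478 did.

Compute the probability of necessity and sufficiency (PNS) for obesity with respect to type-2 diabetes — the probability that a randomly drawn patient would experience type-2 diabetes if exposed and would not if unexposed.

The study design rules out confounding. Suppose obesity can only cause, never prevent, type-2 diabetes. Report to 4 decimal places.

PNS ≈ 0.2601

p₁ = P(outcome | exposed) = 2077/4616 = 0.44996
p₀ = P(outcome | unexposed) = 478/2518 = 0.18983
Under exogeneity and monotonicity, PNS = p₁ − p₀.
PNS = 0.44996 − 0.18983 = 0.26012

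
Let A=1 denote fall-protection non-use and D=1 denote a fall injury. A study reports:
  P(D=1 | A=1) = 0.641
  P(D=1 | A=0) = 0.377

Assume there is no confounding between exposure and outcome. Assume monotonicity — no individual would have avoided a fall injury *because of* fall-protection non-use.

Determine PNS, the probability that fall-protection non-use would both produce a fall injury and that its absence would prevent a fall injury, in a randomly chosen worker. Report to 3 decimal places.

Let p₁ = 0.641, p₀ = 0.377.
Under exogeneity and monotonicity, PNS = p₁ − p₀.
PNS = 0.641 − 0.377 = 0.264

PNS ≈ 0.264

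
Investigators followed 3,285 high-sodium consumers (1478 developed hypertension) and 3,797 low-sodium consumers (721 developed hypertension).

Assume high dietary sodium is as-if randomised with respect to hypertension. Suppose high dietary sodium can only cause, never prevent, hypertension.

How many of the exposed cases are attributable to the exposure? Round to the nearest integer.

about 854 cases

p₁ = P(outcome | exposed) = 1478/3285 = 0.44992
p₀ = P(outcome | unexposed) = 721/3797 = 0.18989
PN = (p₁ − p₀)/p₁ = (0.44992 − 0.18989) / 0.44992 ≈ 0.57796.
Attributable cases ≈ PN × (exposed cases) = 0.57796 × 1478 ≈ 854.22.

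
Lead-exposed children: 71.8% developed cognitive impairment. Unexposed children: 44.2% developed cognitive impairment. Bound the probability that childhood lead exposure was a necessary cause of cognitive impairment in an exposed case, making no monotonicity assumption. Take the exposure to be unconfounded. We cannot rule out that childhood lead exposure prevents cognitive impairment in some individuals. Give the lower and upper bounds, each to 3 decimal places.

0.384 ≤ PN ≤ 0.777

p₁ = 0.718, p₀ = 0.442.
Under exogeneity alone the bounds on PN are max{0,(p₁−p₀)/p₁} ≤ PN ≤ min{1,(1−p₀)/p₁}.
  lower = (p₁ − p₀)/p₁ = 0.276 / 0.718 ≈ 0.3844
  upper = min{1, (1 − p₀)/p₁} = 0.558 / 0.718 ≈ 0.7772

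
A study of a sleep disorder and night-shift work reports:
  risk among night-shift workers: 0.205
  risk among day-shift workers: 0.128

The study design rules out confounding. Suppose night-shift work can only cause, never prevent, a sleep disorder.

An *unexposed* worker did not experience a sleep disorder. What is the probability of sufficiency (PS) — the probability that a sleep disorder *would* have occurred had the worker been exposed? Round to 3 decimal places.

Let p₁ = 0.205, p₀ = 0.128.
Under exogeneity and monotonicity, PS = (p₁ − p₀) / (1 − p₀).
PS = (0.205 − 0.128) / (1 − 0.128) = 0.077 / 0.872 ≈ 0.0883

PS ≈ 0.088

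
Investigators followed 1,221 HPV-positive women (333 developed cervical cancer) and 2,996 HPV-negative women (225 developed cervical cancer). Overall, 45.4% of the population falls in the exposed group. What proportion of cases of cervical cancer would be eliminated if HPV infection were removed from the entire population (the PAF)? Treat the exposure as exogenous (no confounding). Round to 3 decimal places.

p₁ = P(outcome | exposed) = 333/1221 = 0.27273
p₀ = P(outcome | unexposed) = 225/2996 = 0.0751
Overall risk P(Y=1) = π·p₁ + (1−π)·p₀ = 0.454×0.27273 + 0.546×0.0751 = 0.16482.
Under exogeneity, PAF = [P(Y=1) − p₀] / P(Y=1).
PAF = (0.16482 − 0.0751) / 0.16482 ≈ 0.5444

PAF ≈ 0.544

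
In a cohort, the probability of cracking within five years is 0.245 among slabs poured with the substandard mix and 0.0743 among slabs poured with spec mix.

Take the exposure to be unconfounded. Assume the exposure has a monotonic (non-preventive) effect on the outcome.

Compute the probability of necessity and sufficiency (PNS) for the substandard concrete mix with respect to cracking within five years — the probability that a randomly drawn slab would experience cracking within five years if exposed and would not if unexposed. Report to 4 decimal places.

Let p₁ = 0.245, p₀ = 0.0743.
Under exogeneity and monotonicity, PNS = p₁ − p₀.
PNS = 0.245 − 0.0743 = 0.1707

PNS ≈ 0.1707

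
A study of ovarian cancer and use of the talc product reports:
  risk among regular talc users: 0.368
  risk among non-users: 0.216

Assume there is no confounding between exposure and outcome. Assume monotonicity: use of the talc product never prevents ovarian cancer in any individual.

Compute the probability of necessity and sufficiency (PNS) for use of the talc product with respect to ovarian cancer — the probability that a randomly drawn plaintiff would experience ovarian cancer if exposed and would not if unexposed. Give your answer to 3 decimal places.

PNS ≈ 0.152

Let p₁ = 0.368, p₀ = 0.216.
Under exogeneity and monotonicity, PNS = p₁ − p₀.
PNS = 0.368 − 0.216 = 0.152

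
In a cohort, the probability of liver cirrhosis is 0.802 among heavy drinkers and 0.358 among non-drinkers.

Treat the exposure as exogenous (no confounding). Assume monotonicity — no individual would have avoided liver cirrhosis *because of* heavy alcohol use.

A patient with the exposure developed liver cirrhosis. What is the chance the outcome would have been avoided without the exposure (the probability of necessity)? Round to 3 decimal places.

PN ≈ 0.554

Let p₁ = 0.802, p₀ = 0.358.
Under exogeneity and monotonicity, PN = (p₁ − p₀) / p₁.
PN = (0.802 − 0.358) / 0.802 = 0.444 / 0.802 ≈ 0.5536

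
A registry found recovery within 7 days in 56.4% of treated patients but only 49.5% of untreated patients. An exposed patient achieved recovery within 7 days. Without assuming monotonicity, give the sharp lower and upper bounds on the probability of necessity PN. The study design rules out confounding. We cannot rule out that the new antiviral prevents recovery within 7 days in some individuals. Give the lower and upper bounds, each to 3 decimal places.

0.122 ≤ PN ≤ 0.895

p₁ = 0.564, p₀ = 0.495.
Under exogeneity alone the bounds on PN are max{0,(p₁−p₀)/p₁} ≤ PN ≤ min{1,(1−p₀)/p₁}.
  lower = (p₁ − p₀)/p₁ = 0.069 / 0.564 ≈ 0.1223
  upper = min{1, (1 − p₀)/p₁} = 0.505 / 0.564 ≈ 0.8954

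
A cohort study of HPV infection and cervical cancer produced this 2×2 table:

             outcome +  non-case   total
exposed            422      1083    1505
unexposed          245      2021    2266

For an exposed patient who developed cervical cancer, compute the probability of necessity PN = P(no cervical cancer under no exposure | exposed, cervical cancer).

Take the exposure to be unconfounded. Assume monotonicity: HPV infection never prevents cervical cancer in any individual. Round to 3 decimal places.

PN ≈ 0.614

p₁ = P(outcome | exposed) = 422/1505 = 0.2804
p₀ = P(outcome | unexposed) = 245/2266 = 0.10812
Under exogeneity and monotonicity, PN = (p₁ − p₀)/p₁.
PN = (0.2804 − 0.10812) / 0.2804 ≈ 0.6144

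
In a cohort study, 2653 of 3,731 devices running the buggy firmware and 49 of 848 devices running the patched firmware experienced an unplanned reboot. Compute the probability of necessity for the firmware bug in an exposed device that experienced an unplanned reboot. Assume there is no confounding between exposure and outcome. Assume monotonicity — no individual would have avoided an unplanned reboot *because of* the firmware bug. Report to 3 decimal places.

PN ≈ 0.919

p₁ = P(outcome | exposed) = 2653/3731 = 0.71107
p₀ = P(outcome | unexposed) = 49/848 = 0.057783
Under exogeneity and monotonicity, PN = (p₁ − p₀) / p₁.
PN = (0.71107 − 0.057783) / 0.71107 = 0.65329 / 0.71107 ≈ 0.9187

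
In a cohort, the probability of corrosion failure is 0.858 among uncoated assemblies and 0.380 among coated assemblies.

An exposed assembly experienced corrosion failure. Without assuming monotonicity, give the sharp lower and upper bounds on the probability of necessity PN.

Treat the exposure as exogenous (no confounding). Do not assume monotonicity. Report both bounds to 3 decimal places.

0.557 ≤ PN ≤ 0.723

Let p₁ = 0.858, p₀ = 0.38.
Under exogeneity alone the bounds on PN are max{0,(p₁−p₀)/p₁} ≤ PN ≤ min{1,(1−p₀)/p₁}.
  lower = (p₁ − p₀)/p₁ = 0.478 / 0.858 ≈ 0.5571
  upper = min{1, (1 − p₀)/p₁} = 0.62 / 0.858 ≈ 0.7226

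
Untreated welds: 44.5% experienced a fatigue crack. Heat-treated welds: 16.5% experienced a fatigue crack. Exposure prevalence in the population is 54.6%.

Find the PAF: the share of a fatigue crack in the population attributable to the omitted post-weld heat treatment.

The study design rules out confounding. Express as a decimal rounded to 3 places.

p₁ = 0.445, p₀ = 0.165.
Overall risk P(Y=1) = π·p₁ + (1−π)·p₀ = 0.546×0.445 + 0.454×0.165 = 0.31788.
Under exogeneity, PAF = [P(Y=1) − p₀] / P(Y=1).
PAF = (0.31788 − 0.165) / 0.31788 ≈ 0.4809

PAF ≈ 0.481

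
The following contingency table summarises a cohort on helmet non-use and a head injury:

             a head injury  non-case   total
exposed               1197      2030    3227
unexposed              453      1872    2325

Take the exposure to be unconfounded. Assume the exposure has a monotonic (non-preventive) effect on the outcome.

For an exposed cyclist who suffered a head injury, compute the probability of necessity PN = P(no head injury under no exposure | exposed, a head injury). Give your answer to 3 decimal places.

p₁ = P(outcome | exposed) = 1197/3227 = 0.37093
p₀ = P(outcome | unexposed) = 453/2325 = 0.19484
Under exogeneity and monotonicity, PN = (p₁ − p₀)/p₁.
PN = (0.37093 − 0.19484) / 0.37093 ≈ 0.4747

PN ≈ 0.475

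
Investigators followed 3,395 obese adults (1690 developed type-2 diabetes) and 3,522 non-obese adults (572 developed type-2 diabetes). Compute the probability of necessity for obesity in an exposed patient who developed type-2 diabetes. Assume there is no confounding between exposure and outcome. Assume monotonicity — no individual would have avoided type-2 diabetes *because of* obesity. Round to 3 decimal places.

PN ≈ 0.674

p₁ = P(outcome | exposed) = 1690/3395 = 0.49779
p₀ = P(outcome | unexposed) = 572/3522 = 0.16241
Under exogeneity and monotonicity, PN = (p₁ − p₀) / p₁.
PN = (0.49779 − 0.16241) / 0.49779 = 0.33538 / 0.49779 ≈ 0.6737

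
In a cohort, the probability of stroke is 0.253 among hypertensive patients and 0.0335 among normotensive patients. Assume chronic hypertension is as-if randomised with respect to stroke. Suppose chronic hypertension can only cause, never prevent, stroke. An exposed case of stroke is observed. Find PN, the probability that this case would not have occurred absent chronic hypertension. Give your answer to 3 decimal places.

PN ≈ 0.868

Let p₁ = 0.253, p₀ = 0.0335.
Under exogeneity and monotonicity, PN = (p₁ − p₀) / p₁.
PN = (0.253 − 0.0335) / 0.253 = 0.2195 / 0.253 ≈ 0.8676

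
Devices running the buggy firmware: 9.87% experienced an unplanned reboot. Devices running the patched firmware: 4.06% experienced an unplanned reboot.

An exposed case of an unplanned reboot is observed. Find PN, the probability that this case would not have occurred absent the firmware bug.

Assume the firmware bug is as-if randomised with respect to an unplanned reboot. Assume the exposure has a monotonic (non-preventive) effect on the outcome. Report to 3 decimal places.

p₁ = 0.0987, p₀ = 0.0406.
Under exogeneity and monotonicity, PN = (p₁ − p₀) / p₁.
PN = (0.0987 − 0.0406) / 0.0987 = 0.0581 / 0.0987 ≈ 0.5887

PN ≈ 0.589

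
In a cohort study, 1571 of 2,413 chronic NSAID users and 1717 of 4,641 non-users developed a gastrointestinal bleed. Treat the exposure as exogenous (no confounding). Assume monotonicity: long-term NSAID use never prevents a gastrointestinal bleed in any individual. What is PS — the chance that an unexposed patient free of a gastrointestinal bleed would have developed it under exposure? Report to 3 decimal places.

PS ≈ 0.446

p₁ = P(outcome | exposed) = 1571/2413 = 0.65106
p₀ = P(outcome | unexposed) = 1717/4641 = 0.36996
Under exogeneity and monotonicity, PS = (p₁ − p₀) / (1 − p₀).
PS = (0.65106 − 0.36996) / (1 − 0.36996) = 0.28109 / 0.63004 ≈ 0.4462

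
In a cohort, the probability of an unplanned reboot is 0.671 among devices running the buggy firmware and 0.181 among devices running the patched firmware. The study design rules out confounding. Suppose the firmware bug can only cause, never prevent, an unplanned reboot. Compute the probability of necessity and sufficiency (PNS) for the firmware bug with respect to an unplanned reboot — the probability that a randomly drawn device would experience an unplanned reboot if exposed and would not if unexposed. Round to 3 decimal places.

Let p₁ = 0.671, p₀ = 0.181.
Under exogeneity and monotonicity, PNS = p₁ − p₀.
PNS = 0.671 − 0.181 = 0.49

PNS ≈ 0.490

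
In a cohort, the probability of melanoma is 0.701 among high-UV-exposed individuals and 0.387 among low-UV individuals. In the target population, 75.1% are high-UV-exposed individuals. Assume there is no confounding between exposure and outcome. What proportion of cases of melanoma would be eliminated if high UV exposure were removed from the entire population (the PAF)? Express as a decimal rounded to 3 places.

PAF ≈ 0.379

Let p₁ = 0.701, p₀ = 0.387.
Overall risk P(Y=1) = π·p₁ + (1−π)·p₀ = 0.751×0.701 + 0.249×0.387 = 0.62281.
Under exogeneity, PAF = [P(Y=1) − p₀] / P(Y=1).
PAF = (0.62281 − 0.387) / 0.62281 ≈ 0.3786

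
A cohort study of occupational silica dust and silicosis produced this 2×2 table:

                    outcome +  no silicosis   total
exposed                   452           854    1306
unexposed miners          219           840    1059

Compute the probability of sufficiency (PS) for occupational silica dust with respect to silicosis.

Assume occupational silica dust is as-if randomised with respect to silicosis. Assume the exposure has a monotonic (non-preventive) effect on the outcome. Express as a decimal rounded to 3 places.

p₁ = P(outcome | exposed) = 452/1306 = 0.34609
p₀ = P(outcome | unexposed) = 219/1059 = 0.2068
Under exogeneity and monotonicity, PS = (p₁ − p₀)/(1 − p₀).
PS = (0.34609 − 0.2068) / 0.7932 ≈ 0.1756

PS ≈ 0.176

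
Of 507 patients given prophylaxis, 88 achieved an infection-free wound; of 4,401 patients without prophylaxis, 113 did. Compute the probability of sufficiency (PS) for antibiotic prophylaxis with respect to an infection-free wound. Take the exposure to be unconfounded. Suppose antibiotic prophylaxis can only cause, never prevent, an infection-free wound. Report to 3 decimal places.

PS ≈ 0.152

p₁ = P(outcome | exposed) = 88/507 = 0.17357
p₀ = P(outcome | unexposed) = 113/4401 = 0.025676
Under exogeneity and monotonicity, PS = (p₁ − p₀) / (1 − p₀).
PS = (0.17357 − 0.025676) / (1 − 0.025676) = 0.14789 / 0.97432 ≈ 0.1518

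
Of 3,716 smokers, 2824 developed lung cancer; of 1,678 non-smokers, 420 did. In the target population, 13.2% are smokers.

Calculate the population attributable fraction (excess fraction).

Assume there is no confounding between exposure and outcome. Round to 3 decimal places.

PAF ≈ 0.212

p₁ = P(outcome | exposed) = 2824/3716 = 0.75996
p₀ = P(outcome | unexposed) = 420/1678 = 0.2503
Overall risk P(Y=1) = π·p₁ + (1−π)·p₀ = 0.132×0.75996 + 0.868×0.2503 = 0.31757.
Under exogeneity, PAF = [P(Y=1) − p₀] / P(Y=1).
PAF = (0.31757 − 0.2503) / 0.31757 ≈ 0.2118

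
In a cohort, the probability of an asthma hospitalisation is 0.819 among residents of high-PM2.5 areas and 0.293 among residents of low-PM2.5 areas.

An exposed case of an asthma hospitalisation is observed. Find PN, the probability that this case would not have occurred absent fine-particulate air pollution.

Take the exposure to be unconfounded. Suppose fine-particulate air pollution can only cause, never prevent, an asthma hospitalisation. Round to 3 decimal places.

Let p₁ = 0.819, p₀ = 0.293.
Under exogeneity and monotonicity, PN = (p₁ − p₀) / p₁.
PN = (0.819 − 0.293) / 0.819 = 0.526 / 0.819 ≈ 0.6422

PN ≈ 0.642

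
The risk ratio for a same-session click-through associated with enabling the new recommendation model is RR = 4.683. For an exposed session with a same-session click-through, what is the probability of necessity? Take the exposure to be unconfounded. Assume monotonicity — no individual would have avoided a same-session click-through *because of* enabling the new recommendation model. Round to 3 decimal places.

Under exogeneity and monotonicity, PN = (RR − 1) / RR = 1 − 1/RR.
PN = (4.683 − 1) / 4.683 = 3.683 / 4.683 ≈ 0.7865

PN ≈ 0.786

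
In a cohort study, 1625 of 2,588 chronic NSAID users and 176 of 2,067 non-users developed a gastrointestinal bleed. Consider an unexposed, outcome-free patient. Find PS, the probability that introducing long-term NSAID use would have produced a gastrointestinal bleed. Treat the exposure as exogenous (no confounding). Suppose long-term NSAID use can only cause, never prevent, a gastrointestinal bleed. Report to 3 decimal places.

p₁ = P(outcome | exposed) = 1625/2588 = 0.6279
p₀ = P(outcome | unexposed) = 176/2067 = 0.085148
Under exogeneity and monotonicity, PS = (p₁ − p₀) / (1 − p₀).
PS = (0.6279 − 0.085148) / (1 − 0.085148) = 0.54275 / 0.91485 ≈ 0.5933

PS ≈ 0.593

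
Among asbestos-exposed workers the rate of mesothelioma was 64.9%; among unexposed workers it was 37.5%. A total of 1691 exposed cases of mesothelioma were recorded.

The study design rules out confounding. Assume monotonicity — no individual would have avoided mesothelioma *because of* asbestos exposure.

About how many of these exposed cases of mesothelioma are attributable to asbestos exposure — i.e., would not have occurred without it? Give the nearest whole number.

p₁ = 0.649, p₀ = 0.375.
PN = (p₁ − p₀)/p₁ = (0.649 − 0.375) / 0.649 ≈ 0.42219.
Attributable cases ≈ PN × (exposed cases) = 0.42219 × 1691 ≈ 713.92.

about 714 cases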